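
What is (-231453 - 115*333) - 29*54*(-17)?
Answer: -243126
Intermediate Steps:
(-231453 - 115*333) - 29*54*(-17) = (-231453 - 38295) - 1566*(-17) = -269748 + 26622 = -243126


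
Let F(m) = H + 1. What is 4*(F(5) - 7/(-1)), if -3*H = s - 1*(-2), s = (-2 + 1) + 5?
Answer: 24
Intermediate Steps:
s = 4 (s = -1 + 5 = 4)
H = -2 (H = -(4 - 1*(-2))/3 = -(4 + 2)/3 = -⅓*6 = -2)
F(m) = -1 (F(m) = -2 + 1 = -1)
4*(F(5) - 7/(-1)) = 4*(-1 - 7/(-1)) = 4*(-1 - 7*(-1)) = 4*(-1 + 7) = 4*6 = 24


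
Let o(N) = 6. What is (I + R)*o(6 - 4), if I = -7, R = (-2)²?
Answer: -18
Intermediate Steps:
R = 4
(I + R)*o(6 - 4) = (-7 + 4)*6 = -3*6 = -18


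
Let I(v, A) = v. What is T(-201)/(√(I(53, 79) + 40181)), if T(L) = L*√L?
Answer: -201*I*√8087034/40234 ≈ -14.207*I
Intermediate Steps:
T(L) = L^(3/2)
T(-201)/(√(I(53, 79) + 40181)) = (-201)^(3/2)/(√(53 + 40181)) = (-201*I*√201)/(√40234) = (-201*I*√201)*(√40234/40234) = -201*I*√8087034/40234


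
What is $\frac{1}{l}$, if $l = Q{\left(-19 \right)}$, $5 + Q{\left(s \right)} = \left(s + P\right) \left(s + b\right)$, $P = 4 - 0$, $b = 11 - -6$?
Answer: $\frac{1}{25} \approx 0.04$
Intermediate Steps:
$b = 17$ ($b = 11 + 6 = 17$)
$P = 4$ ($P = 4 + 0 = 4$)
$Q{\left(s \right)} = -5 + \left(4 + s\right) \left(17 + s\right)$ ($Q{\left(s \right)} = -5 + \left(s + 4\right) \left(s + 17\right) = -5 + \left(4 + s\right) \left(17 + s\right)$)
$l = 25$ ($l = 63 + \left(-19\right)^{2} + 21 \left(-19\right) = 63 + 361 - 399 = 25$)
$\frac{1}{l} = \frac{1}{25}$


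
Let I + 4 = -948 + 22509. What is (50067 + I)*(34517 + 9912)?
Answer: 3182182696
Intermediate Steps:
I = 21557 (I = -4 + (-948 + 22509) = -4 + 21561 = 21557)
(50067 + I)*(34517 + 9912) = (50067 + 21557)*(34517 + 9912) = 71624*44429 = 3182182696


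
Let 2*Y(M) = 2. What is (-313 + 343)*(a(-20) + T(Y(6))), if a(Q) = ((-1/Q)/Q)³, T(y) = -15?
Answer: -2880000003/6400000 ≈ -450.00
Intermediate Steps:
Y(M) = 1 (Y(M) = (½)*2 = 1)
a(Q) = -1/Q⁶ (a(Q) = (-1/Q²)³ = -1/Q⁶)
(-313 + 343)*(a(-20) + T(Y(6))) = (-313 + 343)*(-1/(-20)⁶ - 15) = 30*(-1*1/64000000 - 15) = 30*(-1/64000000 - 15) = 30*(-960000001/64000000) = -2880000003/6400000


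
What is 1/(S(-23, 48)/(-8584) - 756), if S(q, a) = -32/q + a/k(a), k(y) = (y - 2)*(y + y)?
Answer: -789728/597034497 ≈ -0.0013228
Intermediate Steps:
k(y) = 2*y*(-2 + y) (k(y) = (-2 + y)*(2*y) = 2*y*(-2 + y))
S(q, a) = 1/(2*(-2 + a)) - 32/q (S(q, a) = -32/q + a/((2*a*(-2 + a))) = -32/q + a*(1/(2*a*(-2 + a))) = -32/q + 1/(2*(-2 + a)) = 1/(2*(-2 + a)) - 32/q)
1/(S(-23, 48)/(-8584) - 756) = 1/(((½)*(128 - 23 - 64*48)/(-23*(-2 + 48)))/(-8584) - 756) = 1/(((½)*(-1/23)*(128 - 23 - 3072)/46)*(-1/8584) - 756) = 1/(((½)*(-1/23)*(1/46)*(-2967))*(-1/8584) - 756) = 1/((129/92)*(-1/8584) - 756) = 1/(-129/789728 - 756) = 1/(-597034497/789728) = -789728/597034497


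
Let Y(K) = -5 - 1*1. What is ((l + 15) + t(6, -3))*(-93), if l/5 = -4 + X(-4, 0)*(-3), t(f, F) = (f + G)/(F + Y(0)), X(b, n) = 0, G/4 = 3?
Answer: 651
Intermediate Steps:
Y(K) = -6 (Y(K) = -5 - 1 = -6)
G = 12 (G = 4*3 = 12)
t(f, F) = (12 + f)/(-6 + F) (t(f, F) = (f + 12)/(F - 6) = (12 + f)/(-6 + F))
l = -20 (l = 5*(-4 + 0*(-3)) = 5*(-4 + 0) = 5*(-4) = -20)
((l + 15) + t(6, -3))*(-93) = ((-20 + 15) + (12 + 6)/(-6 - 3))*(-93) = (-5 + 18/(-9))*(-93) = (-5 - 1/9*18)*(-93) = (-5 - 2)*(-93) = -7*(-93) = 651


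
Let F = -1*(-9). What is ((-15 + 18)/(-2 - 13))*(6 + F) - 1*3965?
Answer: -3968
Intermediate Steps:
F = 9
((-15 + 18)/(-2 - 13))*(6 + F) - 1*3965 = ((-15 + 18)/(-2 - 13))*(6 + 9) - 1*3965 = (3/(-15))*15 - 3965 = (3*(-1/15))*15 - 3965 = -1/5*15 - 3965 = -3 - 3965 = -3968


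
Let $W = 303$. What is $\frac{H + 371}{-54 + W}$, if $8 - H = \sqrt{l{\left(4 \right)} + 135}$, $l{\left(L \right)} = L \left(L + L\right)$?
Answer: $\frac{379}{249} - \frac{\sqrt{167}}{249} \approx 1.4702$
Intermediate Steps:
$l{\left(L \right)} = 2 L^{2}$ ($l{\left(L \right)} = L 2 L = 2 L^{2}$)
$H = 8 - \sqrt{167}$ ($H = 8 - \sqrt{2 \cdot 4^{2} + 135} = 8 - \sqrt{2 \cdot 16 + 135} = 8 - \sqrt{32 + 135} = 8 - \sqrt{167} \approx -4.9229$)
$\frac{H + 371}{-54 + W} = \frac{\left(8 - \sqrt{167}\right) + 371}{-54 + 303} = \frac{379 - \sqrt{167}}{249} = \left(379 - \sqrt{167}\right) \frac{1}{249} = \frac{379}{249} - \frac{\sqrt{167}}{249}$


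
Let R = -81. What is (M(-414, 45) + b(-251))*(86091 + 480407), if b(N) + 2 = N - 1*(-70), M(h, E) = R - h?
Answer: 84974700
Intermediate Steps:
M(h, E) = -81 - h
b(N) = 68 + N (b(N) = -2 + (N - 1*(-70)) = -2 + (N + 70) = -2 + (70 + N) = 68 + N)
(M(-414, 45) + b(-251))*(86091 + 480407) = ((-81 - 1*(-414)) + (68 - 251))*(86091 + 480407) = ((-81 + 414) - 183)*566498 = (333 - 183)*566498 = 150*566498 = 84974700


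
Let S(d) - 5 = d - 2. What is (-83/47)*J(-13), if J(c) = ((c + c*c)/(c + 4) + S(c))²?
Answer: -558092/423 ≈ -1319.4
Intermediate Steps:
S(d) = 3 + d (S(d) = 5 + (d - 2) = 5 + (-2 + d) = 3 + d)
J(c) = (3 + c + (c + c²)/(4 + c))² (J(c) = ((c + c*c)/(c + 4) + (3 + c))² = ((c + c²)/(4 + c) + (3 + c))² = (3 + c + (c + c²)/(4 + c))²)
(-83/47)*J(-13) = (-83/47)*((12 + 2*(-13)² + 8*(-13))²/(4 - 13)²) = (-83*1/47)*((12 + 2*169 - 104)²/(-9)²) = -83*(12 + 338 - 104)²/3807 = -83*246²/3807 = -83*60516/3807 = -83/47*6724/9 = -558092/423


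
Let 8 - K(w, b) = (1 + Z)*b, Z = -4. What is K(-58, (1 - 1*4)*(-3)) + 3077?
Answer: 3112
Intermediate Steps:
K(w, b) = 8 + 3*b (K(w, b) = 8 - (1 - 4)*b = 8 - (-3)*b = 8 + 3*b)
K(-58, (1 - 1*4)*(-3)) + 3077 = (8 + 3*((1 - 1*4)*(-3))) + 3077 = (8 + 3*((1 - 4)*(-3))) + 3077 = (8 + 3*(-3*(-3))) + 3077 = (8 + 3*9) + 3077 = (8 + 27) + 3077 = 35 + 3077 = 3112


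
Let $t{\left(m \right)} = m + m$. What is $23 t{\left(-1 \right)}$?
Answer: $-46$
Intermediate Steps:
$t{\left(m \right)} = 2 m$
$23 t{\left(-1 \right)} = 23 \cdot 2 \left(-1\right) = 23 \left(-2\right) = -46$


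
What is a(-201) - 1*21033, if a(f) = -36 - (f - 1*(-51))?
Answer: -20919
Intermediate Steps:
a(f) = -87 - f (a(f) = -36 - (f + 51) = -36 - (51 + f) = -36 + (-51 - f) = -87 - f)
a(-201) - 1*21033 = (-87 - 1*(-201)) - 1*21033 = (-87 + 201) - 21033 = 114 - 21033 = -20919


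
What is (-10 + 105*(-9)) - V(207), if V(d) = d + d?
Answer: -1369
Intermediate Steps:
V(d) = 2*d
(-10 + 105*(-9)) - V(207) = (-10 + 105*(-9)) - 2*207 = (-10 - 945) - 1*414 = -955 - 414 = -1369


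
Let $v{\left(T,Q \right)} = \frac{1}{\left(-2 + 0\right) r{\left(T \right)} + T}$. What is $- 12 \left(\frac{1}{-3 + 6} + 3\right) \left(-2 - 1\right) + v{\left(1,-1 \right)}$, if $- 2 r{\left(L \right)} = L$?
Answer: $\frac{241}{2} \approx 120.5$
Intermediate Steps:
$r{\left(L \right)} = - \frac{L}{2}$
$v{\left(T,Q \right)} = \frac{1}{2 T}$ ($v{\left(T,Q \right)} = \frac{1}{\left(-2 + 0\right) \left(- \frac{T}{2}\right) + T} = \frac{1}{- 2 \left(- \frac{T}{2}\right) + T} = \frac{1}{T + T} = \frac{1}{2 T}$)
$- 12 \left(\frac{1}{-3 + 6} + 3\right) \left(-2 - 1\right) + v{\left(1,-1 \right)} = - 12 \left(\frac{1}{-3 + 6} + 3\right) \left(-2 - 1\right) + \frac{1}{2 \cdot 1} = - 12 \left(\frac{1}{3} + 3\right) \left(-3\right) + \frac{1}{2} \cdot 1 = - 12 \left(\frac{1}{3} + 3\right) \left(-3\right) + \frac{1}{2} = - 12 \cdot \frac{10}{3} \left(-3\right) + \frac{1}{2} = \left(-12\right) \left(-10\right) + \frac{1}{2} = 120 + \frac{1}{2} = \frac{241}{2}$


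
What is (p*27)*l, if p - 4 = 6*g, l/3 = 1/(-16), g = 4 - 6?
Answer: 81/2 ≈ 40.500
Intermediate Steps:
g = -2
l = -3/16 (l = 3/(-16) = 3*(-1/16) = -3/16 ≈ -0.18750)
p = -8 (p = 4 + 6*(-2) = 4 - 12 = -8)
(p*27)*l = -8*27*(-3/16) = -216*(-3/16) = 81/2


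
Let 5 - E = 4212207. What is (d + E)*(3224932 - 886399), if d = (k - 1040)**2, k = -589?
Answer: -3644746331013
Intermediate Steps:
E = -4212202 (E = 5 - 1*4212207 = 5 - 4212207 = -4212202)
d = 2653641 (d = (-589 - 1040)**2 = (-1629)**2 = 2653641)
(d + E)*(3224932 - 886399) = (2653641 - 4212202)*(3224932 - 886399) = -1558561*2338533 = -3644746331013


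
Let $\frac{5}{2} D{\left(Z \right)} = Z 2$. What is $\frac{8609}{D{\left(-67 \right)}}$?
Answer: $- \frac{43045}{268} \approx -160.62$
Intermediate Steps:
$D{\left(Z \right)} = \frac{4 Z}{5}$ ($D{\left(Z \right)} = \frac{2 Z 2}{5} = \frac{2 \cdot 2 Z}{5} = \frac{4 Z}{5}$)
$\frac{8609}{D{\left(-67 \right)}} = \frac{8609}{\frac{4}{5} \left(-67\right)} = \frac{8609}{- \frac{268}{5}} = 8609 \left(- \frac{5}{268}\right) = - \frac{43045}{268}$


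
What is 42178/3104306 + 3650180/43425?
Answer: 1133310725473/13480448805 ≈ 84.071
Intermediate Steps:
42178/3104306 + 3650180/43425 = 42178*(1/3104306) + 3650180*(1/43425) = 21089/1552153 + 730036/8685 = 1133310725473/13480448805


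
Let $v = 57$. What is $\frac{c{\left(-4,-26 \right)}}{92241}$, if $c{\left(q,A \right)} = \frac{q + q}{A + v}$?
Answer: $- \frac{8}{2859471} \approx -2.7977 \cdot 10^{-6}$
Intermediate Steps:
$c{\left(q,A \right)} = \frac{2 q}{57 + A}$ ($c{\left(q,A \right)} = \frac{q + q}{A + 57} = \frac{2 q}{57 + A}$)
$\frac{c{\left(-4,-26 \right)}}{92241} = \frac{2 \left(-4\right) \frac{1}{57 - 26}}{92241} = 2 \left(-4\right) \frac{1}{31} \cdot \frac{1}{92241} = \left(- \frac{8}{31}\right) \frac{1}{92241} = - \frac{8}{2859471}$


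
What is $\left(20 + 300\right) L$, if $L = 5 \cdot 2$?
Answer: $3200$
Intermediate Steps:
$L = 10$
$\left(20 + 300\right) L = \left(20 + 300\right) 10 = 320 \cdot 10 = 3200$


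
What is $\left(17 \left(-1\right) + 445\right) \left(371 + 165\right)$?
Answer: $229408$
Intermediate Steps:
$\left(17 \left(-1\right) + 445\right) \left(371 + 165\right) = \left(-17 + 445\right) 536 = 428 \cdot 536 = 229408$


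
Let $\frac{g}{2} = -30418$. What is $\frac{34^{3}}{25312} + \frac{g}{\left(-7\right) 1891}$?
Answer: $\frac{36788355}{5983124} \approx 6.1487$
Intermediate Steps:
$g = -60836$ ($g = 2 \left(-30418\right) = -60836$)
$\frac{34^{3}}{25312} + \frac{g}{\left(-7\right) 1891} = \frac{34^{3}}{25312} - \frac{60836}{\left(-7\right) 1891} = 39304 \cdot \frac{1}{25312} - \frac{60836}{-13237} = \frac{4913}{3164} - - \frac{60836}{13237} = \frac{4913}{3164} + \frac{60836}{13237} = \frac{36788355}{5983124}$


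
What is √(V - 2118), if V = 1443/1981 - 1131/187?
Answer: 2*I*√72846311006238/370447 ≈ 46.079*I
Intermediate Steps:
V = -1970670/370447 (V = 1443*(1/1981) - 1131*1/187 = 1443/1981 - 1131/187 = -1970670/370447 ≈ -5.3197)
√(V - 2118) = √(-1970670/370447 - 2118) = √(-786577416/370447) = 2*I*√72846311006238/370447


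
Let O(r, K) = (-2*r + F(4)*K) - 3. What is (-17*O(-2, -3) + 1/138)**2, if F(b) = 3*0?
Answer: 5499025/19044 ≈ 288.75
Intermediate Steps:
F(b) = 0
O(r, K) = -3 - 2*r (O(r, K) = (-2*r + 0*K) - 3 = (-2*r + 0) - 3 = -2*r - 3 = -3 - 2*r)
(-17*O(-2, -3) + 1/138)**2 = (-17*(-3 - 2*(-2)) + 1/138)**2 = (-17*(-3 + 4) + 1/138)**2 = (-17*1 + 1/138)**2 = (-17 + 1/138)**2 = (-2345/138)**2 = 5499025/19044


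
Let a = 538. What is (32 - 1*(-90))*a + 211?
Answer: 65847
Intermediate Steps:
(32 - 1*(-90))*a + 211 = (32 - 1*(-90))*538 + 211 = (32 + 90)*538 + 211 = 122*538 + 211 = 65636 + 211 = 65847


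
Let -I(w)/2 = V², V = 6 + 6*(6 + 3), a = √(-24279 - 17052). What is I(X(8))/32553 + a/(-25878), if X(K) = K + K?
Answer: -800/3617 - I*√41331/25878 ≈ -0.22118 - 0.0078561*I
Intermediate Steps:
X(K) = 2*K
a = I*√41331 (a = √(-41331) = I*√41331 ≈ 203.3*I)
V = 60 (V = 6 + 6*9 = 6 + 54 = 60)
I(w) = -7200 (I(w) = -2*60² = -2*3600 = -7200)
I(X(8))/32553 + a/(-25878) = -7200/32553 + (I*√41331)/(-25878) = -7200*1/32553 + (I*√41331)*(-1/25878) = -800/3617 - I*√41331/25878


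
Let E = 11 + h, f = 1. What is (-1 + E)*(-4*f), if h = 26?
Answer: -144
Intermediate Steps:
E = 37 (E = 11 + 26 = 37)
(-1 + E)*(-4*f) = (-1 + 37)*(-4*1) = 36*(-4) = -144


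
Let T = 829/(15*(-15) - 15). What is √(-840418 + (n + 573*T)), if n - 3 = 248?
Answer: I*√336858495/20 ≈ 917.69*I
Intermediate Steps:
n = 251 (n = 3 + 248 = 251)
T = -829/240 (T = 829/(-225 - 15) = 829/(-240) = 829*(-1/240) = -829/240 ≈ -3.4542)
√(-840418 + (n + 573*T)) = √(-840418 + (251 + 573*(-829/240))) = √(-840418 + (251 - 158339/80)) = √(-840418 - 138259/80) = √(-67371699/80) = I*√336858495/20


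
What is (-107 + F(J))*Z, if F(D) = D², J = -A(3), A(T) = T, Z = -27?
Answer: 2646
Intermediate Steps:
J = -3 (J = -1*3 = -3)
(-107 + F(J))*Z = (-107 + (-3)²)*(-27) = (-107 + 9)*(-27) = -98*(-27) = 2646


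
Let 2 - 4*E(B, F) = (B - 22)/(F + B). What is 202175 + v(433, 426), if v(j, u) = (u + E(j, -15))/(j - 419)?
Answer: 4733225097/23408 ≈ 2.0221e+5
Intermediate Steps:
E(B, F) = ½ - (-22 + B)/(4*(B + F)) (E(B, F) = ½ - (B - 22)/(4*(F + B)) = ½ - (-22 + B)/(4*(B + F)))
v(j, u) = (u + (-8 + j)/(4*(-15 + j)))/(-419 + j) (v(j, u) = (u + (22 + j + 2*(-15))/(4*(j - 15)))/(j - 419) = (u + (22 + j - 30)/(4*(-15 + j)))/(-419 + j) = (u + (-8 + j)/(4*(-15 + j)))/(-419 + j))
202175 + v(433, 426) = 202175 + (-2 + (¼)*433 + 426*(-15 + 433))/((-419 + 433)*(-15 + 433)) = 202175 + (-2 + 433/4 + 426*418)/(14*418) = 202175 + (1/14)*(1/418)*(-2 + 433/4 + 178068) = 202175 + (1/14)*(1/418)*(712697/4) = 202175 + 712697/23408 = 4733225097/23408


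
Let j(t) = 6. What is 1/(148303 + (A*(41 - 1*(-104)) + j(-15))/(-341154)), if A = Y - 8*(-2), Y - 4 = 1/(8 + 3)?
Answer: 3752694/556535746171 ≈ 6.7430e-6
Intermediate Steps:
Y = 45/11 (Y = 4 + 1/(8 + 3) = 4 + 1/11 = 45/11 ≈ 4.0909)
A = 221/11 (A = 45/11 - 8*(-2) = 45/11 + 16 = 221/11 ≈ 20.091)
1/(148303 + (A*(41 - 1*(-104)) + j(-15))/(-341154)) = 1/(148303 + (221*(41 - 1*(-104))/11 + 6)/(-341154)) = 1/(148303 + (221*(41 + 104)/11 + 6)*(-1/341154)) = 1/(148303 + ((221/11)*145 + 6)*(-1/341154)) = 1/(148303 + (32045/11 + 6)*(-1/341154)) = 1/(148303 + (32111/11)*(-1/341154)) = 1/(148303 - 32111/3752694) = 1/(556535746171/3752694) = 3752694/556535746171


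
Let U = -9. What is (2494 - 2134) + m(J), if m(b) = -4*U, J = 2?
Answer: 396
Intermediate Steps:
m(b) = 36 (m(b) = -4*(-9) = 36)
(2494 - 2134) + m(J) = (2494 - 2134) + 36 = 360 + 36 = 396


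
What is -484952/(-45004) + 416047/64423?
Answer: 543106977/31514051 ≈ 17.234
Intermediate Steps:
-484952/(-45004) + 416047/64423 = -484952*(-1/45004) + 416047*(1/64423) = 121238/11251 + 18089/2801 = 543106977/31514051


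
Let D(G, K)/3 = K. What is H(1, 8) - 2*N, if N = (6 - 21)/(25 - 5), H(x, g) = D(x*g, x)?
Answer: 9/2 ≈ 4.5000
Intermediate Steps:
D(G, K) = 3*K
H(x, g) = 3*x
N = -¾ (N = -15/20 = -15*1/20 = -¾ ≈ -0.75000)
H(1, 8) - 2*N = 3*1 - 2*(-¾) = 3 + 3/2 = 9/2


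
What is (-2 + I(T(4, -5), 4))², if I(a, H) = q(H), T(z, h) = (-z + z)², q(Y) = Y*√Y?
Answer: 36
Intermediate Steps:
q(Y) = Y^(3/2)
T(z, h) = 0 (T(z, h) = 0² = 0)
I(a, H) = H^(3/2)
(-2 + I(T(4, -5), 4))² = (-2 + 4^(3/2))² = (-2 + 8)² = 6² = 36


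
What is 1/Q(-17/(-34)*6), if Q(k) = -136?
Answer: -1/136 ≈ -0.0073529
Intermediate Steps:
1/Q(-17/(-34)*6) = 1/(-136) = -1/136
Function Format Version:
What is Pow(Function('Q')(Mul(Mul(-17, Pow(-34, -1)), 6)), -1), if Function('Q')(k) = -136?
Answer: Rational(-1, 136) ≈ -0.0073529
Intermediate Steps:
Pow(Function('Q')(Mul(Mul(-17, Pow(-34, -1)), 6)), -1) = Pow(-136, -1) = Rational(-1, 136)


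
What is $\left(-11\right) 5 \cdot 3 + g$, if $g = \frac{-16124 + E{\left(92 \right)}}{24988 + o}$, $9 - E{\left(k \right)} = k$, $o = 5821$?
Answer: $- \frac{5099692}{30809} \approx -165.53$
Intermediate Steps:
$E{\left(k \right)} = 9 - k$
$g = - \frac{16207}{30809}$ ($g = \frac{-16124 + \left(9 - 92\right)}{24988 + 5821} = \frac{-16124 + \left(9 - 92\right)}{30809} = \left(-16124 - 83\right) \frac{1}{30809} = \left(-16207\right) \frac{1}{30809} = - \frac{16207}{30809} \approx -0.52605$)
$\left(-11\right) 5 \cdot 3 + g = \left(-11\right) 5 \cdot 3 - \frac{16207}{30809} = \left(-55\right) 3 - \frac{16207}{30809} = -165 - \frac{16207}{30809} = - \frac{5099692}{30809}$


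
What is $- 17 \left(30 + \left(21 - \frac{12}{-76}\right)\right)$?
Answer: $- \frac{16524}{19} \approx -869.68$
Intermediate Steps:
$- 17 \left(30 + \left(21 - \frac{12}{-76}\right)\right) = - 17 \left(30 + \left(21 - - \frac{3}{19}\right)\right) = - 17 \left(30 + \left(21 + \frac{3}{19}\right)\right) = - 17 \left(30 + \frac{402}{19}\right) = \left(-17\right) \frac{972}{19} = - \frac{16524}{19}$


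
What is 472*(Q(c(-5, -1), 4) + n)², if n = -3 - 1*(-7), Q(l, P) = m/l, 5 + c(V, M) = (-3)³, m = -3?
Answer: 1012499/128 ≈ 7910.1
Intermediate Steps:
c(V, M) = -32 (c(V, M) = -5 + (-3)³ = -5 - 27 = -32)
Q(l, P) = -3/l
n = 4 (n = -3 + 7 = 4)
472*(Q(c(-5, -1), 4) + n)² = 472*(-3/(-32) + 4)² = 472*(-3*(-1/32) + 4)² = 472*(3/32 + 4)² = 472*(131/32)² = 472*(17161/1024) = 1012499/128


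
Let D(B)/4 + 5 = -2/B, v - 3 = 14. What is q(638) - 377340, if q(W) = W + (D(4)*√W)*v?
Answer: -376702 - 374*√638 ≈ -3.8615e+5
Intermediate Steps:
v = 17 (v = 3 + 14 = 17)
D(B) = -20 - 8/B (D(B) = -20 + 4*(-2/B) = -20 - 8/B)
q(W) = W - 374*√W (q(W) = W + ((-20 - 8/4)*√W)*17 = W + ((-20 - 8*¼)*√W)*17 = W + ((-20 - 2)*√W)*17 = W - 22*√W*17 = W - 374*√W)
q(638) - 377340 = (638 - 374*√638) - 377340 = -376702 - 374*√638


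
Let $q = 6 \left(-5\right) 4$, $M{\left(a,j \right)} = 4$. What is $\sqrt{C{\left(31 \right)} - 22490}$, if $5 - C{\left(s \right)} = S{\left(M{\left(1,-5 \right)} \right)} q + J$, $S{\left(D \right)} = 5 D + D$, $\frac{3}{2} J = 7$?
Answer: $\frac{i \sqrt{176487}}{3} \approx 140.03 i$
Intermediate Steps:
$J = \frac{14}{3}$ ($J = \frac{2}{3} \cdot 7 = \frac{14}{3} \approx 4.6667$)
$S{\left(D \right)} = 6 D$
$q = -120$ ($q = \left(-30\right) 4 = -120$)
$C{\left(s \right)} = \frac{8641}{3}$ ($C{\left(s \right)} = 5 - \left(6 \cdot 4 \left(-120\right) + \frac{14}{3}\right) = 5 - \left(24 \left(-120\right) + \frac{14}{3}\right) = 5 - \left(-2880 + \frac{14}{3}\right) = 5 - - \frac{8626}{3} = 5 + \frac{8626}{3} = \frac{8641}{3}$)
$\sqrt{C{\left(31 \right)} - 22490} = \sqrt{\frac{8641}{3} - 22490} = \sqrt{- \frac{58829}{3}} = \frac{i \sqrt{176487}}{3}$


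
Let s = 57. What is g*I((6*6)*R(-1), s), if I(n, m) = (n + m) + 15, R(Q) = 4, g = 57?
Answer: 12312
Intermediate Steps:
I(n, m) = 15 + m + n (I(n, m) = (m + n) + 15 = 15 + m + n)
g*I((6*6)*R(-1), s) = 57*(15 + 57 + (6*6)*4) = 57*(15 + 57 + 36*4) = 57*(15 + 57 + 144) = 57*216 = 12312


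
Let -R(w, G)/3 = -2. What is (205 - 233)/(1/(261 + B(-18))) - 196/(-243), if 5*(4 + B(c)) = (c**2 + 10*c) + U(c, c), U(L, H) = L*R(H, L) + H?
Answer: -8864632/1215 ≈ -7296.0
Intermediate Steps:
R(w, G) = 6 (R(w, G) = -3*(-2) = 6)
U(L, H) = H + 6*L (U(L, H) = L*6 + H = 6*L + H = H + 6*L)
B(c) = -4 + c**2/5 + 17*c/5 (B(c) = -4 + ((c**2 + 10*c) + (c + 6*c))/5 = -4 + ((c**2 + 10*c) + 7*c)/5 = -4 + (c**2 + 17*c)/5 = -4 + (c**2/5 + 17*c/5) = -4 + c**2/5 + 17*c/5)
(205 - 233)/(1/(261 + B(-18))) - 196/(-243) = (205 - 233)/(1/(261 + (-4 + (1/5)*(-18)**2 + (17/5)*(-18)))) - 196/(-243) = -28/(1/(261 + (-4 + (1/5)*324 - 306/5))) - 196*(-1/243) = -28/(1/(261 + (-4 + 324/5 - 306/5))) + 196/243 = -28/(1/(261 - 2/5)) + 196/243 = -28/(1/(1303/5)) + 196/243 = -28/5/1303 + 196/243 = -28*1303/5 + 196/243 = -36484/5 + 196/243 = -8864632/1215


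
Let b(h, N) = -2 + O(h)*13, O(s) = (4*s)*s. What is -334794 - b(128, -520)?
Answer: -1186760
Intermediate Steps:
O(s) = 4*s²
b(h, N) = -2 + 52*h² (b(h, N) = -2 + (4*h²)*13 = -2 + 52*h²)
-334794 - b(128, -520) = -334794 - (-2 + 52*128²) = -334794 - (-2 + 52*16384) = -334794 - (-2 + 851968) = -334794 - 1*851966 = -334794 - 851966 = -1186760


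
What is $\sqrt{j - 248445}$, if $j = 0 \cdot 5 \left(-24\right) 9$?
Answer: $3 i \sqrt{27605} \approx 498.44 i$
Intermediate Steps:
$j = 0$ ($j = 0 \left(-24\right) 9 = 0 \cdot 9 = 0$)
$\sqrt{j - 248445} = \sqrt{0 - 248445} = \sqrt{-248445} = 3 i \sqrt{27605}$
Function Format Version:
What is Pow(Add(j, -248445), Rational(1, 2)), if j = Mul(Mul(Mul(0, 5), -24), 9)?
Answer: Mul(3, I, Pow(27605, Rational(1, 2))) ≈ Mul(498.44, I)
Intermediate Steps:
j = 0 (j = Mul(Mul(0, -24), 9) = Mul(0, 9) = 0)
Pow(Add(j, -248445), Rational(1, 2)) = Pow(Add(0, -248445), Rational(1, 2)) = Pow(-248445, Rational(1, 2)) = Mul(3, I, Pow(27605, Rational(1, 2)))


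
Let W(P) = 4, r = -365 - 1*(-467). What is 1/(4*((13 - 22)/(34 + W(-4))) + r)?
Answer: 19/1920 ≈ 0.0098958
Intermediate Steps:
r = 102 (r = -365 + 467 = 102)
1/(4*((13 - 22)/(34 + W(-4))) + r) = 1/(4*((13 - 22)/(34 + 4)) + 102) = 1/(4*(-9/38) + 102) = 1/(-18/19 + 102) = 1/(1920/19) = 19/1920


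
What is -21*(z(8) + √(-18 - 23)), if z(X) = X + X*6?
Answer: -1176 - 21*I*√41 ≈ -1176.0 - 134.47*I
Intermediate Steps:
z(X) = 7*X (z(X) = X + 6*X = 7*X)
-21*(z(8) + √(-18 - 23)) = -21*(7*8 + √(-18 - 23)) = -21*(56 + √(-41)) = -21*(56 + I*√41) = -1176 - 21*I*√41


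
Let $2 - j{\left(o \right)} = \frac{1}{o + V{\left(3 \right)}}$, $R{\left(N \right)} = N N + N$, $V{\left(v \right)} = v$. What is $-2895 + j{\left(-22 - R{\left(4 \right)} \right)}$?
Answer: $- \frac{112826}{39} \approx -2893.0$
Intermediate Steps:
$R{\left(N \right)} = N + N^{2}$ ($R{\left(N \right)} = N^{2} + N = N + N^{2}$)
$j{\left(o \right)} = 2 - \frac{1}{3 + o}$ ($j{\left(o \right)} = 2 - \frac{1}{o + 3} = 2 - \frac{1}{3 + o}$)
$-2895 + j{\left(-22 - R{\left(4 \right)} \right)} = -2895 + \frac{5 + 2 \left(-22 - 4 \left(1 + 4\right)\right)}{3 - \left(22 + 4 \left(1 + 4\right)\right)} = -2895 + \frac{5 + 2 \left(-22 - 4 \cdot 5\right)}{3 - \left(22 + 4 \cdot 5\right)} = -2895 + \frac{5 + 2 \left(-22 - 20\right)}{3 - 42} = -2895 + \frac{5 + 2 \left(-42\right)}{3 - 42} = -2895 + \frac{5 - 84}{-39} = -2895 - - \frac{79}{39} = -2895 + \frac{79}{39} = - \frac{112826}{39}$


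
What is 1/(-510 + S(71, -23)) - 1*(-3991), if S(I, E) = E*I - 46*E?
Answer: 4330234/1085 ≈ 3991.0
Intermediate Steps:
S(I, E) = -46*E + E*I
1/(-510 + S(71, -23)) - 1*(-3991) = 1/(-510 - 23*(-46 + 71)) - 1*(-3991) = 1/(-510 - 23*25) + 3991 = 1/(-510 - 575) + 3991 = 1/(-1085) + 3991 = -1/1085 + 3991 = 4330234/1085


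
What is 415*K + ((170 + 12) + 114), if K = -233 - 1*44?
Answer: -114659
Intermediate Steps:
K = -277 (K = -233 - 44 = -277)
415*K + ((170 + 12) + 114) = 415*(-277) + ((170 + 12) + 114) = -114955 + (182 + 114) = -114955 + 296 = -114659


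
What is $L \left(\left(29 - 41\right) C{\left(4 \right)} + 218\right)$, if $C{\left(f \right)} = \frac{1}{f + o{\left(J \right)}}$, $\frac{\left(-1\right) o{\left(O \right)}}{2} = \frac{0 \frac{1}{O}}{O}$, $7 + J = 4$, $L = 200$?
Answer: $43000$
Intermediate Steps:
$J = -3$ ($J = -7 + 4 = -3$)
$o{\left(O \right)} = 0$ ($o{\left(O \right)} = - 2 \frac{0 \frac{1}{O}}{O} = - 2 \frac{0}{O} = \left(-2\right) 0 = 0$)
$C{\left(f \right)} = \frac{1}{f}$ ($C{\left(f \right)} = \frac{1}{f + 0} = \frac{1}{f}$)
$L \left(\left(29 - 41\right) C{\left(4 \right)} + 218\right) = 200 \left(\frac{29 - 41}{4} + 218\right) = 200 \left(\left(-12\right) \frac{1}{4} + 218\right) = 200 \left(-3 + 218\right) = 200 \cdot 215 = 43000$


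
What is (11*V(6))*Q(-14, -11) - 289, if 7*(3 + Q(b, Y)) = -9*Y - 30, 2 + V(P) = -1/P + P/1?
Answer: 1/7 ≈ 0.14286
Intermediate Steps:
V(P) = -2 + P - 1/P (V(P) = -2 + (-1/P + P/1) = -2 + (-1/P + P*1) = -2 + (-1/P + P) = -2 + (P - 1/P) = -2 + P - 1/P)
Q(b, Y) = -51/7 - 9*Y/7 (Q(b, Y) = -3 + (-9*Y - 30)/7 = -3 + (-30 - 9*Y)/7 = -3 + (-30/7 - 9*Y/7) = -51/7 - 9*Y/7)
(11*V(6))*Q(-14, -11) - 289 = (11*(-2 + 6 - 1/6))*(-51/7 - 9/7*(-11)) - 289 = (11*(-2 + 6 - 1*1/6))*(-51/7 + 99/7) - 289 = (11*(-2 + 6 - 1/6))*(48/7) - 289 = (11*(23/6))*(48/7) - 289 = (253/6)*(48/7) - 289 = 2024/7 - 289 = 1/7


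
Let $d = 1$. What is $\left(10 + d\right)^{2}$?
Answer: $121$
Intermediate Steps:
$\left(10 + d\right)^{2} = \left(10 + 1\right)^{2} = 11^{2} = 121$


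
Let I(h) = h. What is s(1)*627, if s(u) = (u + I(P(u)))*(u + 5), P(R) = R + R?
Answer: 11286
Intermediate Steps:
P(R) = 2*R
s(u) = 3*u*(5 + u) (s(u) = (u + 2*u)*(u + 5) = (3*u)*(5 + u) = 3*u*(5 + u))
s(1)*627 = (3*1*(5 + 1))*627 = (3*1*6)*627 = 18*627 = 11286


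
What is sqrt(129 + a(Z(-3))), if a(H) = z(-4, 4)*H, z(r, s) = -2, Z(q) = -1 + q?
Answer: sqrt(137) ≈ 11.705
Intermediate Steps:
a(H) = -2*H
sqrt(129 + a(Z(-3))) = sqrt(129 - 2*(-1 - 3)) = sqrt(129 - 2*(-4)) = sqrt(129 + 8) = sqrt(137)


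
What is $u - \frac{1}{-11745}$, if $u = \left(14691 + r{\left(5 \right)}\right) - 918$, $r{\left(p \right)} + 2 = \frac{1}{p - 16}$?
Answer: $\frac{1779132611}{129195} \approx 13771.0$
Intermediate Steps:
$r{\left(p \right)} = -2 + \frac{1}{-16 + p}$ ($r{\left(p \right)} = -2 + \frac{1}{p - 16} = -2 + \frac{1}{-16 + p}$)
$u = \frac{151480}{11}$ ($u = \left(14691 + \frac{33 - 10}{-16 + 5}\right) - 918 = \left(14691 + \frac{33 - 10}{-11}\right) - 918 = \left(14691 - \frac{23}{11}\right) - 918 = \frac{161578}{11} - 918 = \frac{151480}{11} \approx 13771.0$)
$u - \frac{1}{-11745} = \frac{151480}{11} - \frac{1}{-11745} = \frac{151480}{11} - - \frac{1}{11745} = \frac{151480}{11} + \frac{1}{11745} = \frac{1779132611}{129195}$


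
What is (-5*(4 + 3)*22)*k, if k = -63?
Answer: 48510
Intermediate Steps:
(-5*(4 + 3)*22)*k = (-5*(4 + 3)*22)*(-63) = (-5*7*22)*(-63) = -35*22*(-63) = -770*(-63) = 48510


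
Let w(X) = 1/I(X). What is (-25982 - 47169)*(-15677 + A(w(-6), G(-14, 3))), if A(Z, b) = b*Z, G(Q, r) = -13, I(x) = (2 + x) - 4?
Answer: 9173354853/8 ≈ 1.1467e+9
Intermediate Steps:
I(x) = -2 + x
w(X) = 1/(-2 + X)
A(Z, b) = Z*b
(-25982 - 47169)*(-15677 + A(w(-6), G(-14, 3))) = (-25982 - 47169)*(-15677 - 13/(-2 - 6)) = -73151*(-15677 - 13/(-8)) = -73151*(-15677 - 1/8*(-13)) = -73151*(-15677 + 13/8) = -73151*(-125403/8) = 9173354853/8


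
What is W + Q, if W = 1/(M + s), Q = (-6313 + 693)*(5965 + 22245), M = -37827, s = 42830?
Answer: -793176620599/5003 ≈ -1.5854e+8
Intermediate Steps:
Q = -158540200 (Q = -5620*28210 = -158540200)
W = 1/5003 (W = 1/(-37827 + 42830) = 1/5003 ≈ 0.00019988)
W + Q = 1/5003 - 158540200 = -793176620599/5003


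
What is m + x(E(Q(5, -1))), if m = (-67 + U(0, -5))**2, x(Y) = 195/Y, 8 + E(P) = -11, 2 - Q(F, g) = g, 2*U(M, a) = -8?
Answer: 95584/19 ≈ 5030.7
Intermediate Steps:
U(M, a) = -4 (U(M, a) = (1/2)*(-8) = -4)
Q(F, g) = 2 - g
E(P) = -19 (E(P) = -8 - 11 = -19)
m = 5041 (m = (-67 - 4)**2 = (-71)**2 = 5041)
m + x(E(Q(5, -1))) = 5041 + 195/(-19) = 5041 + 195*(-1/19) = 5041 - 195/19 = 95584/19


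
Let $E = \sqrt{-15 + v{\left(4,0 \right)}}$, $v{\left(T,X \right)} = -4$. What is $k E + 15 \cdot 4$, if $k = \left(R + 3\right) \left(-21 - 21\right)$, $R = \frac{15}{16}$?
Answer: $60 - \frac{1323 i \sqrt{19}}{8} \approx 60.0 - 720.85 i$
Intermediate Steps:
$R = \frac{15}{16}$ ($R = 15 \cdot \frac{1}{16} = \frac{15}{16} \approx 0.9375$)
$E = i \sqrt{19}$ ($E = \sqrt{-15 - 4} = \sqrt{-19} = i \sqrt{19} \approx 4.3589 i$)
$k = - \frac{1323}{8}$ ($k = \left(\frac{15}{16} + 3\right) \left(-21 - 21\right) = \frac{63}{16} \left(-42\right) = - \frac{1323}{8} \approx -165.38$)
$k E + 15 \cdot 4 = - \frac{1323 i \sqrt{19}}{8} + 15 \cdot 4 = - \frac{1323 i \sqrt{19}}{8} + 60 = 60 - \frac{1323 i \sqrt{19}}{8}$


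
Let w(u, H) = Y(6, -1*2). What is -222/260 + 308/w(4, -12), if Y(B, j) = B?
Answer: 19687/390 ≈ 50.479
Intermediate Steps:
w(u, H) = 6
-222/260 + 308/w(4, -12) = -222/260 + 308/6 = -222*1/260 + 308*(⅙) = -111/130 + 154/3 = 19687/390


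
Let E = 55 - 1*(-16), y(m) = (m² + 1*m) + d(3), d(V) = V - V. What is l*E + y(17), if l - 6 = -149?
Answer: -9847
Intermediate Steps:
l = -143 (l = 6 - 149 = -143)
d(V) = 0
y(m) = m + m² (y(m) = (m² + 1*m) + 0 = (m² + m) + 0 = (m + m²) + 0 = m + m²)
E = 71 (E = 55 + 16 = 71)
l*E + y(17) = -143*71 + 17*(1 + 17) = -10153 + 17*18 = -10153 + 306 = -9847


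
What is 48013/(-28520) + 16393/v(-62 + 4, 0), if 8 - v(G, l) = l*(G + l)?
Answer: 7299129/3565 ≈ 2047.4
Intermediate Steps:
v(G, l) = 8 - l*(G + l)
48013/(-28520) + 16393/v(-62 + 4, 0) = 48013/(-28520) + 16393/(8 - 1*0**2 - 1*(-62 + 4)*0) = 48013*(-1/28520) + 16393/(8 - 1*0 - 1*(-58)*0) = -48013/28520 + 16393/(8 + 0 + 0) = -48013/28520 + 16393/8 = 7299129/3565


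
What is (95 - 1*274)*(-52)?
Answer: 9308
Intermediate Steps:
(95 - 1*274)*(-52) = (95 - 274)*(-52) = -179*(-52) = 9308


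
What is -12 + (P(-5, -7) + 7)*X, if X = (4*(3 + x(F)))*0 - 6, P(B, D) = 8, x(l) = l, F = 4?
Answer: -102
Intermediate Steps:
X = -6 (X = (4*(3 + 4))*0 - 6 = (4*7)*0 - 6 = 28*0 - 6 = 0 - 6 = -6)
-12 + (P(-5, -7) + 7)*X = -12 + (8 + 7)*(-6) = -12 + 15*(-6) = -12 - 90 = -102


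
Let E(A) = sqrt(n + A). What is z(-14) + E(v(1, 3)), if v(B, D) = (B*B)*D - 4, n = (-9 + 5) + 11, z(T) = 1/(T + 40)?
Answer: 1/26 + sqrt(6) ≈ 2.4880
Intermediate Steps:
z(T) = 1/(40 + T)
n = 7 (n = -4 + 11 = 7)
v(B, D) = -4 + D*B**2 (v(B, D) = B**2*D - 4 = D*B**2 - 4 = -4 + D*B**2)
E(A) = sqrt(7 + A)
z(-14) + E(v(1, 3)) = 1/(40 - 14) + sqrt(7 + (-4 + 3*1**2)) = 1/26 + sqrt(7 + (-4 + 3*1)) = 1/26 + sqrt(7 + (-4 + 3)) = 1/26 + sqrt(7 - 1) = 1/26 + sqrt(6)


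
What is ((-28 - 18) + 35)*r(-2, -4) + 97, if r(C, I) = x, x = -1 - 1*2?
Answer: 130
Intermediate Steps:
x = -3 (x = -1 - 2 = -3)
r(C, I) = -3
((-28 - 18) + 35)*r(-2, -4) + 97 = ((-28 - 18) + 35)*(-3) + 97 = (-46 + 35)*(-3) + 97 = -11*(-3) + 97 = 33 + 97 = 130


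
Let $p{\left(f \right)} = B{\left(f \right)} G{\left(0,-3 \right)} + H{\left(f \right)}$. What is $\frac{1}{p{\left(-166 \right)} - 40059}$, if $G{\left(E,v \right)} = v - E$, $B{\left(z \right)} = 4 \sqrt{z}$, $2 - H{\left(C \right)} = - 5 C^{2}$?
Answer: $\frac{97723}{9549808633} + \frac{12 i \sqrt{166}}{9549808633} \approx 1.0233 \cdot 10^{-5} + 1.619 \cdot 10^{-8} i$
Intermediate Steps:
$H{\left(C \right)} = 2 + 5 C^{2}$ ($H{\left(C \right)} = 2 - - 5 C^{2} = 2 + 5 C^{2}$)
$p{\left(f \right)} = 2 - 12 \sqrt{f} + 5 f^{2}$ ($p{\left(f \right)} = 4 \sqrt{f} \left(-3 - 0\right) + \left(2 + 5 f^{2}\right) = 4 \sqrt{f} \left(-3 + 0\right) + \left(2 + 5 f^{2}\right) = 4 \sqrt{f} \left(-3\right) + \left(2 + 5 f^{2}\right) = - 12 \sqrt{f} + \left(2 + 5 f^{2}\right) = 2 - 12 \sqrt{f} + 5 f^{2}$)
$\frac{1}{p{\left(-166 \right)} - 40059} = \frac{1}{\left(2 - 12 \sqrt{-166} + 5 \left(-166\right)^{2}\right) - 40059} = \frac{1}{\left(2 - 12 i \sqrt{166} + 5 \cdot 27556\right) - 40059} = \frac{1}{\left(2 - 12 i \sqrt{166} + 137780\right) - 40059} = \frac{1}{\left(137782 - 12 i \sqrt{166}\right) - 40059} = \frac{1}{97723 - 12 i \sqrt{166}}$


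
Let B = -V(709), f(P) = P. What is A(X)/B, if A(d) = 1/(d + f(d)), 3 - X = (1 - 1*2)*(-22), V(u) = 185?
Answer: 1/7030 ≈ 0.00014225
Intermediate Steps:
B = -185 (B = -1*185 = -185)
X = -19 (X = 3 - (1 - 1*2)*(-22) = 3 - (1 - 2)*(-22) = 3 - (-1)*(-22) = 3 - 1*22 = 3 - 22 = -19)
A(d) = 1/(2*d) (A(d) = 1/(d + d) = 1/(2*d))
A(X)/B = ((1/2)/(-19))/(-185) = ((1/2)*(-1/19))*(-1/185) = -1/38*(-1/185) = 1/7030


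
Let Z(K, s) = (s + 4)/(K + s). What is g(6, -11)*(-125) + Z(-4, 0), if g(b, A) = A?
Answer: 1374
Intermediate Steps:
Z(K, s) = (4 + s)/(K + s)
g(6, -11)*(-125) + Z(-4, 0) = -11*(-125) + (4 + 0)/(-4 + 0) = 1375 + 4/(-4) = 1375 - 1/4*4 = 1375 - 1 = 1374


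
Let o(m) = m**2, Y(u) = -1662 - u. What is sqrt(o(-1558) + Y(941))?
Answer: sqrt(2424761) ≈ 1557.2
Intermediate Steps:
sqrt(o(-1558) + Y(941)) = sqrt((-1558)**2 + (-1662 - 1*941)) = sqrt(2427364 + (-1662 - 941)) = sqrt(2427364 - 2603) = sqrt(2424761)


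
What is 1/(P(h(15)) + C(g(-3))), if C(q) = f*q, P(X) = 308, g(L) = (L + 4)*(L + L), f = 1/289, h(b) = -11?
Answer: 289/89006 ≈ 0.0032470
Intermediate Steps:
f = 1/289 ≈ 0.0034602
g(L) = 2*L*(4 + L) (g(L) = (4 + L)*(2*L) = 2*L*(4 + L))
C(q) = q/289
1/(P(h(15)) + C(g(-3))) = 1/(308 + (2*(-3)*(4 - 3))/289) = 1/(308 + (2*(-3)*1)/289) = 1/(308 + (1/289)*(-6)) = 1/(308 - 6/289) = 1/(89006/289) = 289/89006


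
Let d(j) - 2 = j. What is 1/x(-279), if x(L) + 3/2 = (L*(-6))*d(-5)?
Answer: -2/10047 ≈ -0.00019906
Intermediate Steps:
d(j) = 2 + j
x(L) = -3/2 + 18*L (x(L) = -3/2 + (L*(-6))*(2 - 5) = -3/2 - 6*L*(-3) = -3/2 + 18*L)
1/x(-279) = 1/(-3/2 + 18*(-279)) = 1/(-3/2 - 5022) = 1/(-10047/2) = -2/10047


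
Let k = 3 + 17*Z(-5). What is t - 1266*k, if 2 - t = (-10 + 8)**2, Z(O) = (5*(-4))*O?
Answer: -2156000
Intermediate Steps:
Z(O) = -20*O
t = -2 (t = 2 - (-10 + 8)**2 = 2 - 1*(-2)**2 = 2 - 1*4 = 2 - 4 = -2)
k = 1703 (k = 3 + 17*(-20*(-5)) = 3 + 17*100 = 3 + 1700 = 1703)
t - 1266*k = -2 - 1266*1703 = -2 - 2155998 = -2156000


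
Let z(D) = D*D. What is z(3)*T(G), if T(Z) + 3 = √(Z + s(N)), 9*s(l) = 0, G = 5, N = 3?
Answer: -27 + 9*√5 ≈ -6.8754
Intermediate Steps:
z(D) = D²
s(l) = 0 (s(l) = (⅑)*0 = 0)
T(Z) = -3 + √Z (T(Z) = -3 + √(Z + 0) = -3 + √Z)
z(3)*T(G) = 3²*(-3 + √5) = 9*(-3 + √5) = -27 + 9*√5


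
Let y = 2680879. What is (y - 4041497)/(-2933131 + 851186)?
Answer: 1360618/2081945 ≈ 0.65353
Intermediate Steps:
(y - 4041497)/(-2933131 + 851186) = (2680879 - 4041497)/(-2933131 + 851186) = -1360618/(-2081945) = -1360618*(-1/2081945) = 1360618/2081945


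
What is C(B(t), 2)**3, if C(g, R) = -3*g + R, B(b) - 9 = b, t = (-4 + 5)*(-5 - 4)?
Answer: 8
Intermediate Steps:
t = -9 (t = 1*(-9) = -9)
B(b) = 9 + b
C(g, R) = R - 3*g
C(B(t), 2)**3 = (2 - 3*(9 - 9))**3 = (2 - 3*0)**3 = (2 + 0)**3 = 2**3 = 8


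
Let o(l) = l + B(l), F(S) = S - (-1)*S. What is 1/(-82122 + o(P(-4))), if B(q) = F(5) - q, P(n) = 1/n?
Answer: -1/82112 ≈ -1.2178e-5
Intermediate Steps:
F(S) = 2*S (F(S) = S + S = 2*S)
B(q) = 10 - q (B(q) = 2*5 - q = 10 - q)
o(l) = 10 (o(l) = l + (10 - l) = 10)
1/(-82122 + o(P(-4))) = 1/(-82122 + 10) = 1/(-82112) = -1/82112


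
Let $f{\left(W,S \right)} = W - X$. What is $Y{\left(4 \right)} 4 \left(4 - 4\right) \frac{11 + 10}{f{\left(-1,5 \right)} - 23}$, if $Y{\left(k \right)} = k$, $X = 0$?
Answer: $0$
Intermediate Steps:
$f{\left(W,S \right)} = W$ ($f{\left(W,S \right)} = W - 0 = W + 0 = W$)
$Y{\left(4 \right)} 4 \left(4 - 4\right) \frac{11 + 10}{f{\left(-1,5 \right)} - 23} = 4 \cdot 4 \left(4 - 4\right) \frac{11 + 10}{-1 - 23} = 4 \cdot 4 \cdot 0 \frac{21}{-24} = 4 \cdot 0 \cdot 21 \left(- \frac{1}{24}\right) = 0 \left(- \frac{7}{8}\right) = 0$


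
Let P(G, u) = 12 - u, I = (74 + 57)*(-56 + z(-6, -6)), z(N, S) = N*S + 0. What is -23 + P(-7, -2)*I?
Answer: -36703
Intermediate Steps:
z(N, S) = N*S
I = -2620 (I = (74 + 57)*(-56 - 6*(-6)) = 131*(-56 + 36) = 131*(-20) = -2620)
-23 + P(-7, -2)*I = -23 + (12 - 1*(-2))*(-2620) = -23 + (12 + 2)*(-2620) = -23 + 14*(-2620) = -23 - 36680 = -36703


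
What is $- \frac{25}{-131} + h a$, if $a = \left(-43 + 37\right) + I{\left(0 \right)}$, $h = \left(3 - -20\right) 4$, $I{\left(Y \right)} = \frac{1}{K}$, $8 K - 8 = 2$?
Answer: $- \frac{313227}{655} \approx -478.21$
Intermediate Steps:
$K = \frac{5}{4}$ ($K = 1 + \frac{1}{8} \cdot 2 = 1 + \frac{1}{4} = \frac{5}{4} \approx 1.25$)
$I{\left(Y \right)} = \frac{4}{5}$ ($I{\left(Y \right)} = \frac{1}{\frac{5}{4}} = \frac{4}{5}$)
$h = 92$ ($h = \left(3 + 20\right) 4 = 23 \cdot 4 = 92$)
$a = - \frac{26}{5}$ ($a = \left(-43 + 37\right) + \frac{4}{5} = -6 + \frac{4}{5} = - \frac{26}{5} \approx -5.2$)
$- \frac{25}{-131} + h a = - \frac{25}{-131} + 92 \left(- \frac{26}{5}\right) = \left(-25\right) \left(- \frac{1}{131}\right) - \frac{2392}{5} = \frac{25}{131} - \frac{2392}{5} = - \frac{313227}{655}$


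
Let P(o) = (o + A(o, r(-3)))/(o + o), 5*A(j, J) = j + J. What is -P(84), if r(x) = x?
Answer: -167/280 ≈ -0.59643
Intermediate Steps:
A(j, J) = J/5 + j/5 (A(j, J) = (j + J)/5 = (J + j)/5 = J/5 + j/5)
P(o) = (-⅗ + 6*o/5)/(2*o) (P(o) = (o + ((⅕)*(-3) + o/5))/(o + o) = (o + (-⅗ + o/5))/((2*o)) = (-⅗ + 6*o/5)*(1/(2*o)) = (-⅗ + 6*o/5)/(2*o))
-P(84) = -3*(-1 + 2*84)/(10*84) = -3*(-1 + 168)/(10*84) = -3*167/(10*84) = -1*167/280 = -167/280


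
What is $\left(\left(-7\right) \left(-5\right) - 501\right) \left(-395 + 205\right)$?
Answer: $88540$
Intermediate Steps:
$\left(\left(-7\right) \left(-5\right) - 501\right) \left(-395 + 205\right) = \left(35 - 501\right) \left(-190\right) = \left(-466\right) \left(-190\right) = 88540$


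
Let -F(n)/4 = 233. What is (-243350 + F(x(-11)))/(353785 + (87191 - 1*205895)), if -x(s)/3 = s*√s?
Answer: -244282/235081 ≈ -1.0391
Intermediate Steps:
x(s) = -3*s^(3/2) (x(s) = -3*s*√s = -3*s^(3/2))
F(n) = -932 (F(n) = -4*233 = -932)
(-243350 + F(x(-11)))/(353785 + (87191 - 1*205895)) = (-243350 - 932)/(353785 + (87191 - 1*205895)) = -244282/(353785 + (87191 - 205895)) = -244282/(353785 - 118704) = -244282/235081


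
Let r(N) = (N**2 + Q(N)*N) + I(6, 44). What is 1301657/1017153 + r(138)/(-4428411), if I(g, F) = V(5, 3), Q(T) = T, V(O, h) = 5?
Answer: 1908508589266/1501457177961 ≈ 1.2711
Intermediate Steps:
I(g, F) = 5
r(N) = 5 + 2*N**2 (r(N) = (N**2 + N*N) + 5 = (N**2 + N**2) + 5 = 2*N**2 + 5 = 5 + 2*N**2)
1301657/1017153 + r(138)/(-4428411) = 1301657/1017153 + (5 + 2*138**2)/(-4428411) = 1301657*(1/1017153) + (5 + 2*19044)*(-1/4428411) = 1301657/1017153 + (5 + 38088)*(-1/4428411) = 1301657/1017153 + 38093*(-1/4428411) = 1301657/1017153 - 38093/4428411 = 1908508589266/1501457177961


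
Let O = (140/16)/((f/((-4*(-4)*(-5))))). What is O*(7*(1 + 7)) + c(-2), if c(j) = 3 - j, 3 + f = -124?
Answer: 39835/127 ≈ 313.66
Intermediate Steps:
f = -127 (f = -3 - 124 = -127)
O = 700/127 (O = (140/16)/((-127/(-4*(-4)*(-5)))) = (140*(1/16))/((-127/(16*(-5)))) = 35/(4*((-127/(-80)))) = 35/(4*((-127*(-1/80)))) = 35/(4*(127/80)) = (35/4)*(80/127) = 700/127 ≈ 5.5118)
O*(7*(1 + 7)) + c(-2) = 700*(7*(1 + 7))/127 + (3 - 1*(-2)) = 700*(7*8)/127 + (3 + 2) = (700/127)*56 + 5 = 39200/127 + 5 = 39835/127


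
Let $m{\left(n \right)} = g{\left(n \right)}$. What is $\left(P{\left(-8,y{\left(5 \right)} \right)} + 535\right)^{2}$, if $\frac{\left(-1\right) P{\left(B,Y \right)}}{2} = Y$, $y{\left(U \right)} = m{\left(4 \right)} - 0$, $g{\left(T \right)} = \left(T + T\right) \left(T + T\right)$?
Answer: $165649$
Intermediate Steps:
$g{\left(T \right)} = 4 T^{2}$ ($g{\left(T \right)} = 2 T 2 T = 4 T^{2}$)
$m{\left(n \right)} = 4 n^{2}$
$y{\left(U \right)} = 64$ ($y{\left(U \right)} = 4 \cdot 4^{2} - 0 = 4 \cdot 16 + 0 = 64 + 0 = 64$)
$P{\left(B,Y \right)} = - 2 Y$
$\left(P{\left(-8,y{\left(5 \right)} \right)} + 535\right)^{2} = \left(\left(-2\right) 64 + 535\right)^{2} = \left(-128 + 535\right)^{2} = 407^{2} = 165649$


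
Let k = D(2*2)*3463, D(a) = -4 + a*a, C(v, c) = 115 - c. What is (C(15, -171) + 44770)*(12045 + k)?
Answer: 2415046656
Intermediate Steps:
D(a) = -4 + a**2
k = 41556 (k = (-4 + (2*2)**2)*3463 = (-4 + 4**2)*3463 = (-4 + 16)*3463 = 12*3463 = 41556)
(C(15, -171) + 44770)*(12045 + k) = ((115 - 1*(-171)) + 44770)*(12045 + 41556) = ((115 + 171) + 44770)*53601 = (286 + 44770)*53601 = 45056*53601 = 2415046656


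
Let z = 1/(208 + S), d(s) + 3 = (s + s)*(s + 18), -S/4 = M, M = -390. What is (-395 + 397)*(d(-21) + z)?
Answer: 217465/884 ≈ 246.00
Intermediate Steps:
S = 1560 (S = -4*(-390) = 1560)
d(s) = -3 + 2*s*(18 + s) (d(s) = -3 + (s + s)*(s + 18) = -3 + (2*s)*(18 + s) = -3 + 2*s*(18 + s))
z = 1/1768 (z = 1/(208 + 1560) = 1/1768 ≈ 0.00056561)
(-395 + 397)*(d(-21) + z) = (-395 + 397)*((-3 + 2*(-21)**2 + 36*(-21)) + 1/1768) = 2*((-3 + 2*441 - 756) + 1/1768) = 2*((-3 + 882 - 756) + 1/1768) = 2*(123 + 1/1768) = 2*(217465/1768) = 217465/884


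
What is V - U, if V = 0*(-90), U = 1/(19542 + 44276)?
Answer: -1/63818 ≈ -1.5670e-5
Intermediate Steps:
U = 1/63818 ≈ 1.5670e-5
V = 0
V - U = 0 - 1*1/63818 = 0 - 1/63818 = -1/63818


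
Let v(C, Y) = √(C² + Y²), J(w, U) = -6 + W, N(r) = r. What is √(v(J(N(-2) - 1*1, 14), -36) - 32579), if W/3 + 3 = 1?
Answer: √(-32579 + 12*√10) ≈ 180.39*I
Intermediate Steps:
W = -6 (W = -9 + 3*1 = -9 + 3 = -6)
J(w, U) = -12 (J(w, U) = -6 - 6 = -12)
√(v(J(N(-2) - 1*1, 14), -36) - 32579) = √(√((-12)² + (-36)²) - 32579) = √(√(144 + 1296) - 32579) = √(√1440 - 32579) = √(12*√10 - 32579) = √(-32579 + 12*√10)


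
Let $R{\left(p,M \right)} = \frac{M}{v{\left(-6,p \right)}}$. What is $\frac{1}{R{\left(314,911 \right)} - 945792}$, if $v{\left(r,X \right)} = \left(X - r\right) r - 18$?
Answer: $- \frac{1938}{1832945807} \approx -1.0573 \cdot 10^{-6}$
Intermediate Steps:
$v{\left(r,X \right)} = -18 + r \left(X - r\right)$ ($v{\left(r,X \right)} = r \left(X - r\right) - 18 = -18 + r \left(X - r\right)$)
$R{\left(p,M \right)} = \frac{M}{-54 - 6 p}$ ($R{\left(p,M \right)} = \frac{M}{-18 - \left(-6\right)^{2} + p \left(-6\right)} = \frac{M}{-18 - 36 - 6 p} = \frac{M}{-54 - 6 p}$)
$\frac{1}{R{\left(314,911 \right)} - 945792} = \frac{1}{\frac{1}{6} \cdot 911 \frac{1}{-9 - 314} - 945792} = \frac{1}{\frac{1}{6} \cdot 911 \frac{1}{-323} - 945792} = \frac{1}{\frac{1}{6} \cdot 911 \left(- \frac{1}{323}\right) - 945792} = \frac{1}{- \frac{911}{1938} - 945792} = \frac{1}{- \frac{1832945807}{1938}} = - \frac{1938}{1832945807}$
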